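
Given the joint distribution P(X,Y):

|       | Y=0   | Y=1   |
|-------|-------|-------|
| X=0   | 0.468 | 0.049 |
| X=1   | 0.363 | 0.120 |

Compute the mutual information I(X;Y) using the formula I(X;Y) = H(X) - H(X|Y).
0.0310 bits

I(X;Y) = H(X) - H(X|Y)

Marginal of X (row sums):
  P(X=0) = 0.468 + 0.049 = 0.517
  P(X=1) = 0.363 + 0.120 = 0.483
H(X) = -[0.517·log₂(0.517) + 0.483·log₂(0.483)]
  = 0.4921 + 0.5071 = 0.9992 bits

Marginal of Y (column sums):
  P(Y=0) = 0.468 + 0.363 = 0.831
  P(Y=1) = 0.049 + 0.120 = 0.169
H(X|Y) = Σ_y P(y)·H(X|Y=y):
  Y=0: P(Y=0) = 0.831, P(X|Y=0) = (156/277, 121/277) → H(X|Y=0) = 0.9885
  Y=1: P(Y=1) = 0.169, P(X|Y=1) = (49/169, 120/169) → H(X|Y=1) = 0.8686
H(X|Y) = 0.831·0.9885 + 0.169·0.8686 = 0.9682 bits

I(X;Y) = H(X) - H(X|Y) = 0.9992 - 0.9682 = 0.0310 bits

Cross-check via I(X;Y) = H(X) + H(Y) - H(X,Y): computing H(Y) from the column sums and H(X,Y) from the 4 cells in the same way gives H(Y) = 0.6554 bits and H(X,Y) = 1.6236 bits, so
I(X;Y) = 0.9992 + 0.6554 - 1.6236 = 0.0310 bits ✓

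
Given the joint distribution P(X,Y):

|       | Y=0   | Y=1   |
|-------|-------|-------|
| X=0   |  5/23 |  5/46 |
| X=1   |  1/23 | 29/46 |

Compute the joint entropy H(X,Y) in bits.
1.4429 bits

H(X,Y) = -Σ_{x,y} P(x,y) log₂ P(x,y). Per-cell terms -P(x,y)·log₂P(x,y):
  X=0: 0.4786, 0.3480
  X=1: 0.1967, 0.4196
Sum of the 4 terms: H(X,Y) = 1.4429 bits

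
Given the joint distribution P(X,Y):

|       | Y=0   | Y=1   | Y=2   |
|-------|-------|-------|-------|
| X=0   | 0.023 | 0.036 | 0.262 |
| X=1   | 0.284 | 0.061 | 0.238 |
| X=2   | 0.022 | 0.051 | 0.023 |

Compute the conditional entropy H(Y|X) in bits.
1.2195 bits

H(Y|X) = H(X,Y) - H(X)

H(X,Y) = -Σ_{x,y} P(x,y) log₂ P(x,y). Per-cell terms -P(x,y)·log₂P(x,y):
  X=0: 0.125171, 0.172651, 0.506279
  X=1: 0.515755, 0.246138, 0.492890
  X=2: 0.121140, 0.218961, 0.125171
Sum of the 9 terms: H(X,Y) = 2.52416 bits

Marginal of X (row sums):
  P(X=0) = 0.023 + 0.036 + 0.262 = 0.321
  P(X=1) = 0.284 + 0.061 + 0.238 = 0.583
  P(X=2) = 0.022 + 0.051 + 0.023 = 0.096
H(X) = -[0.321·log₂(0.321) + 0.583·log₂(0.583) + 0.096·log₂(0.096)]
  = 0.526233 + 0.453826 + 0.324559 = 1.30462 bits

H(Y|X) = H(X,Y) - H(X) = 2.52416 - 1.30462 = 1.2195 bits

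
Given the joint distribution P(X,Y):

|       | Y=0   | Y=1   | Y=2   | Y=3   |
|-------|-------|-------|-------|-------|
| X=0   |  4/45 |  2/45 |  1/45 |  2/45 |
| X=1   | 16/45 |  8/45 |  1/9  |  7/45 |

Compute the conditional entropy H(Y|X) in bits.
1.8530 bits

H(Y|X) = H(X,Y) - H(X)

H(X,Y) = -Σ_{x,y} P(x,y) log₂ P(x,y). Per-cell terms -P(x,y)·log₂P(x,y):
  X=0: 0.310387, 0.199638, 0.122041, 0.199638
  X=1: 0.530437, 0.442996, 0.352214, 0.417589
Sum of the 8 terms: H(X,Y) = 2.57494 bits

Marginal of X (row sums):
  P(X=0) = 4/45 + 2/45 + 1/45 + 2/45 = 1/5
  P(X=1) = 16/45 + 8/45 + 1/9 + 7/45 = 4/5
H(X) = -[(1/5)·log₂(1/5) + (4/5)·log₂(4/5)]
  = 0.464386 + 0.257542 = 0.72193 bits

H(Y|X) = H(X,Y) - H(X) = 2.57494 - 0.72193 = 1.8530 bits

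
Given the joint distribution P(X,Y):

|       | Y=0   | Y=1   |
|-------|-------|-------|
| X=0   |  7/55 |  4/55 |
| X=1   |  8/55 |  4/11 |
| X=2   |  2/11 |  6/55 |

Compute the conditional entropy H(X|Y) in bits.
1.3906 bits

H(X|Y) = H(X,Y) - H(Y)

H(X,Y) = -Σ_{x,y} P(x,y) log₂ P(x,y). Per-cell terms -P(x,y)·log₂P(x,y):
  X=0: 0.37851, 0.27501
  X=1: 0.40456, 0.53070
  X=2: 0.44717, 0.34870
Sum of the 6 terms: H(X,Y) = 2.38465 bits

Marginal of Y (column sums):
  P(Y=0) = 7/55 + 8/55 + 2/11 = 5/11
  P(Y=1) = 4/55 + 4/11 + 6/55 = 6/11
H(Y) = -[(5/11)·log₂(5/11) + (6/11)·log₂(6/11)]
  = 0.51705 + 0.47698 = 0.99403 bits

H(X|Y) = H(X,Y) - H(Y) = 2.38465 - 0.99403 = 1.3906 bits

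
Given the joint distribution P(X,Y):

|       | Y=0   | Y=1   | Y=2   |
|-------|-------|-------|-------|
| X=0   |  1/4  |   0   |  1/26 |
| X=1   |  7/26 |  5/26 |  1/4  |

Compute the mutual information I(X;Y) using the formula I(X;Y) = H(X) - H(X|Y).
0.1846 bits

I(X;Y) = H(X) - H(X|Y)

Marginal of X (row sums):
  P(X=0) = 1/4 + 0 + 1/26 = 15/52
  P(X=1) = 7/26 + 5/26 + 1/4 = 37/52
H(X) = -[(15/52)·log₂(15/52) + (37/52)·log₂(37/52)]
  = 0.51737 + 0.34936 = 0.86673 bits

Marginal of Y (column sums):
  P(Y=0) = 1/4 + 7/26 = 27/52
  P(Y=1) = 0 + 5/26 = 5/26
  P(Y=2) = 1/26 + 1/4 = 15/52
H(X|Y) = Σ_y P(y)·H(X|Y=y):
  Y=0: P(Y=0) = 27/52, P(X|Y=0) = (13/27, 14/27) → H(X|Y=0) = 0.99901
  Y=1: P(Y=1) = 5/26, P(X|Y=1) = (0, 1) → H(X|Y=1) = 0.00000
  Y=2: P(Y=2) = 15/52, P(X|Y=2) = (2/15, 13/15) → H(X|Y=2) = 0.56651
H(X|Y) = (27/52)·0.99901 + (5/26)·0.00000 + (15/52)·0.56651 = 0.68213 bits

I(X;Y) = H(X) - H(X|Y) = 0.86673 - 0.68213 = 0.1846 bits

Cross-check via I(X;Y) = H(X) + H(Y) - H(X,Y): computing H(Y) from the column sums and H(X,Y) from the 6 cells in the same way gives H(Y) = 1.46574 bits and H(X,Y) = 2.14787 bits, so
I(X;Y) = 0.86673 + 1.46574 - 2.14787 = 0.1846 bits ✓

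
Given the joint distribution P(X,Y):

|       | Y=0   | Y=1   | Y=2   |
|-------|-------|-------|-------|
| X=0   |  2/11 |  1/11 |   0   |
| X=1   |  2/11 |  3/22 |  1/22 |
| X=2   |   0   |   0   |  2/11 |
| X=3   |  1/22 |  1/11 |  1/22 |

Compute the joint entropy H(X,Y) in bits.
2.9706 bits

H(X,Y) = -Σ_{x,y} P(x,y) log₂ P(x,y). Per-cell terms -P(x,y)·log₂P(x,y):
  X=0: 0.44717, 0.31449, 0.00000
  X=1: 0.44717, 0.39197, 0.20270
  X=2: 0.00000, 0.00000, 0.44717
  X=3: 0.20270, 0.31449, 0.20270
  (cells with P = 0 contribute 0)
Sum of the 12 terms: H(X,Y) = 2.9706 bits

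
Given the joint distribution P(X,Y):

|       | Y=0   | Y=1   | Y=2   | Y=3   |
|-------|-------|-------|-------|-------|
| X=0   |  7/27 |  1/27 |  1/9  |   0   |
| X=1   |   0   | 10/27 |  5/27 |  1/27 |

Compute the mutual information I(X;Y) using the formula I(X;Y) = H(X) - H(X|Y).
0.5133 bits

I(X;Y) = H(X) - H(X|Y)

Marginal of X (row sums):
  P(X=0) = 7/27 + 1/27 + 1/9 + 0 = 11/27
  P(X=1) = 0 + 10/27 + 5/27 + 1/27 = 16/27
H(X) = -[(11/27)·log₂(11/27) + (16/27)·log₂(16/27)]
  = 0.5278 + 0.4473 = 0.9751 bits

Marginal of Y (column sums):
  P(Y=0) = 7/27 + 0 = 7/27
  P(Y=1) = 1/27 + 10/27 = 11/27
  P(Y=2) = 1/9 + 5/27 = 8/27
  P(Y=3) = 0 + 1/27 = 1/27
H(X|Y) = Σ_y P(y)·H(X|Y=y):
  Y=0: P(Y=0) = 7/27, P(X|Y=0) = (1, 0) → H(X|Y=0) = 0.0000
  Y=1: P(Y=1) = 11/27, P(X|Y=1) = (1/11, 10/11) → H(X|Y=1) = 0.4395
  Y=2: P(Y=2) = 8/27, P(X|Y=2) = (3/8, 5/8) → H(X|Y=2) = 0.9544
  Y=3: P(Y=3) = 1/27, P(X|Y=3) = (0, 1) → H(X|Y=3) = 0.0000
H(X|Y) = (7/27)·0.0000 + (11/27)·0.4395 + (8/27)·0.9544 + (1/27)·0.0000 = 0.4618 bits

I(X;Y) = H(X) - H(X|Y) = 0.9751 - 0.4618 = 0.5133 bits

Cross-check via I(X;Y) = H(X) + H(Y) - H(X,Y): computing H(Y) from the column sums and H(X,Y) from the 8 cells in the same way gives H(Y) = 1.7288 bits and H(X,Y) = 2.1906 bits, so
I(X;Y) = 0.9751 + 1.7288 - 2.1906 = 0.5133 bits ✓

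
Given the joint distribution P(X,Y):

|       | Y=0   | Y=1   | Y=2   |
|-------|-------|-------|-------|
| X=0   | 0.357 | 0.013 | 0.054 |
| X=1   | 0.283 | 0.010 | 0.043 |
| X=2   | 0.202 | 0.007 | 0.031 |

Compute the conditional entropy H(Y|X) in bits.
0.7403 bits

H(Y|X) = H(X,Y) - H(X)

H(X,Y) = -Σ_{x,y} P(x,y) log₂ P(x,y). Per-cell terms -P(x,y)·log₂P(x,y):
  X=0: 0.53050, 0.08145, 0.22739
  X=1: 0.51538, 0.06644, 0.19520
  X=2: 0.46613, 0.05011, 0.15536
Sum of the 9 terms: H(X,Y) = 2.2880 bits

Marginal of X (row sums):
  P(X=0) = 0.357 + 0.013 + 0.054 = 0.424
  P(X=1) = 0.283 + 0.010 + 0.043 = 0.336
  P(X=2) = 0.202 + 0.007 + 0.031 = 0.240
H(X) = -[0.424·log₂(0.424) + 0.336·log₂(0.336) + 0.240·log₂(0.240)]
  = 0.52485 + 0.52868 + 0.49413 = 1.5477 bits

H(Y|X) = H(X,Y) - H(X) = 2.2880 - 1.5477 = 0.7403 bits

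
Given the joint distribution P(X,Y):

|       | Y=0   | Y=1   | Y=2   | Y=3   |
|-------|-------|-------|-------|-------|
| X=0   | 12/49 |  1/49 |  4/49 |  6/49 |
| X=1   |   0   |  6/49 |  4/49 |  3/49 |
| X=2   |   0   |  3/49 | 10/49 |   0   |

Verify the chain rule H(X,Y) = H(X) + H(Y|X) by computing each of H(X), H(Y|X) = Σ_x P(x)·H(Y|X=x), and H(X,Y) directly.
H(X) = 1.5279 bits, H(Y|X) = 1.3772 bits, H(X,Y) = 2.9052 bits

Marginal of X (row sums):
  P(X=0) = 12/49 + 1/49 + 4/49 + 6/49 = 23/49
  P(X=1) = 0 + 6/49 + 4/49 + 3/49 = 13/49
  P(X=2) = 0 + 3/49 + 10/49 + 0 = 13/49
H(X) = -[(23/49)·log₂(23/49) + (13/49)·log₂(13/49) + (13/49)·log₂(13/49)]
  = 0.51217 + 0.50787 + 0.50787 = 1.5279 bits

H(Y|X) = Σ_x P(x)·H(Y|X=x):
  X=0: P(X=0) = 23/49, P(Y|X=0) = (12/23, 1/23, 4/23, 6/23) → H(Y|X=0) = 1.63098
  X=1: P(X=1) = 13/49, P(Y|X=1) = (0, 6/13, 4/13, 3/13) → H(Y|X=1) = 1.52623
  X=2: P(X=2) = 13/49, P(Y|X=2) = (0, 3/13, 10/13, 0) → H(Y|X=2) = 0.77935
H(Y|X) = (23/49)·1.63098 + (13/49)·1.52623 + (13/49)·0.77935 = 1.3772 bits

H(X,Y) = -Σ_{x,y} P(x,y) log₂ P(x,y). Per-cell terms -P(x,y)·log₂P(x,y):
  X=0: 0.49708, 0.11459, 0.29508, 0.37099
  X=1: 0.00000, 0.37099, 0.29508, 0.24672
  X=2: 0.00000, 0.24672, 0.46791, 0.00000
  (cells with P = 0 contribute 0)
Sum of the 12 terms: H(X,Y) = 2.9052 bits

Chain rule check:
  H(X) + H(Y|X) = 1.5279 + 1.3772 = 2.9051 bits
  H(X,Y) = 2.9052 bits
✓ Chain rule verified (Δ = 0.0001 is 4-dp rounding noise: each of the three values was rounded independently).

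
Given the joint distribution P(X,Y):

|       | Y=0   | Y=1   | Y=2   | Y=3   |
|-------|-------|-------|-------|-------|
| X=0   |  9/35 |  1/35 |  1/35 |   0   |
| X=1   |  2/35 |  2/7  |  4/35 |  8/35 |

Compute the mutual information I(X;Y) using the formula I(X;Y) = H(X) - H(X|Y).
0.4418 bits

I(X;Y) = H(X) - H(X|Y)

Marginal of X (row sums):
  P(X=0) = 9/35 + 1/35 + 1/35 + 0 = 11/35
  P(X=1) = 2/35 + 2/7 + 4/35 + 8/35 = 24/35
H(X) = -[(11/35)·log₂(11/35) + (24/35)·log₂(24/35)]
  = 0.524810 + 0.373248 = 0.89806 bits

Marginal of Y (column sums):
  P(Y=0) = 9/35 + 2/35 = 11/35
  P(Y=1) = 1/35 + 2/7 = 11/35
  P(Y=2) = 1/35 + 4/35 = 1/7
  P(Y=3) = 0 + 8/35 = 8/35
H(X|Y) = Σ_y P(y)·H(X|Y=y):
  Y=0: P(Y=0) = 11/35, P(X|Y=0) = (9/11, 2/11) → H(X|Y=0) = 0.684038
  Y=1: P(Y=1) = 11/35, P(X|Y=1) = (1/11, 10/11) → H(X|Y=1) = 0.439497
  Y=2: P(Y=2) = 1/7, P(X|Y=2) = (1/5, 4/5) → H(X|Y=2) = 0.721928
  Y=3: P(Y=3) = 8/35, P(X|Y=3) = (0, 1) → H(X|Y=3) = 0.000000
H(X|Y) = (11/35)·0.684038 + (11/35)·0.439497 + (1/7)·0.721928 + (8/35)·0.000000 = 0.45624 bits

I(X;Y) = H(X) - H(X|Y) = 0.89806 - 0.45624 = 0.4418 bits

Cross-check via I(X;Y) = H(X) + H(Y) - H(X,Y): computing H(Y) from the column sums and H(X,Y) from the 8 cells in the same way gives H(Y) = 1.93736 bits and H(X,Y) = 2.39361 bits, so
I(X;Y) = 0.89806 + 1.93736 - 2.39361 = 0.4418 bits ✓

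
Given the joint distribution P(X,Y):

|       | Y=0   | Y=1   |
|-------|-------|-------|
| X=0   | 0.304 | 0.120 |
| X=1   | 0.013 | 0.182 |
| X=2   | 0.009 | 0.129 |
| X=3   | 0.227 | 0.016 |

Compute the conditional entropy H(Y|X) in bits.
0.5664 bits

H(Y|X) = H(X,Y) - H(X)

H(X,Y) = -Σ_{x,y} P(x,y) log₂ P(x,y). Per-cell terms -P(x,y)·log₂P(x,y):
  X=0: 0.522228, 0.367067
  X=1: 0.081449, 0.447354
  X=2: 0.061163, 0.381138
  X=3: 0.485607, 0.095453
Sum of the 8 terms: H(X,Y) = 2.441459 bits

Marginal of X (row sums):
  P(X=0) = 0.304 + 0.120 = 0.424
  P(X=1) = 0.013 + 0.182 = 0.195
  P(X=2) = 0.009 + 0.129 = 0.138
  P(X=3) = 0.227 + 0.016 = 0.243
H(X) = -[0.424·log₂(0.424) + 0.195·log₂(0.195) + 0.138·log₂(0.138) + 0.243·log₂(0.243)]
  = 0.524854 + 0.459899 + 0.394302 + 0.495956 = 1.875011 bits

H(Y|X) = H(X,Y) - H(X) = 2.441459 - 1.875011 = 0.5664 bits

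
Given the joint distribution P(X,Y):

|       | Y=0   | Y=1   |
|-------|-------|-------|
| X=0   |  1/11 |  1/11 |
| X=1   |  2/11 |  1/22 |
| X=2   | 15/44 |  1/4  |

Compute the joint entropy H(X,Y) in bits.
2.3081 bits

H(X,Y) = -Σ_{x,y} P(x,y) log₂ P(x,y). Per-cell terms -P(x,y)·log₂P(x,y):
  X=0: 0.31449, 0.31449
  X=1: 0.44717, 0.20270
  X=2: 0.52928, 0.50000
Sum of the 6 terms: H(X,Y) = 2.3081 bits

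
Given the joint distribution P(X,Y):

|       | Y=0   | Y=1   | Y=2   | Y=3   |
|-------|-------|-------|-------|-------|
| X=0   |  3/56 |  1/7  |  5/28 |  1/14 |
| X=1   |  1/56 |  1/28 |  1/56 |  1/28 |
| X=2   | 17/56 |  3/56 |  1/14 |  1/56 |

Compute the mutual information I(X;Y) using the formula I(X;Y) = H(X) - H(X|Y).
0.2701 bits

I(X;Y) = H(X) - H(X|Y)

Marginal of X (row sums):
  P(X=0) = 3/56 + 1/7 + 5/28 + 1/14 = 25/56
  P(X=1) = 1/56 + 1/28 + 1/56 + 1/28 = 3/28
  P(X=2) = 17/56 + 3/56 + 1/14 + 1/56 = 25/56
H(X) = -[(25/56)·log₂(25/56) + (3/28)·log₂(3/28) + (25/56)·log₂(25/56)]
  = 0.5194 + 0.3453 + 0.5194 = 1.3841 bits

Marginal of Y (column sums):
  P(Y=0) = 3/56 + 1/56 + 17/56 = 3/8
  P(Y=1) = 1/7 + 1/28 + 3/56 = 13/56
  P(Y=2) = 5/28 + 1/56 + 1/14 = 15/56
  P(Y=3) = 1/14 + 1/28 + 1/56 = 1/8
H(X|Y) = Σ_y P(y)·H(X|Y=y):
  Y=0: P(Y=0) = 3/8, P(X|Y=0) = (1/7, 1/21, 17/21) → H(X|Y=0) = 0.8570
  Y=1: P(Y=1) = 13/56, P(X|Y=1) = (8/13, 2/13, 3/13) → H(X|Y=1) = 1.3347
  Y=2: P(Y=2) = 15/56, P(X|Y=2) = (2/3, 1/15, 4/15) → H(X|Y=2) = 1.1589
  Y=3: P(Y=3) = 1/8, P(X|Y=3) = (4/7, 2/7, 1/7) → H(X|Y=3) = 1.3788
H(X|Y) = (3/8)·0.8570 + (13/56)·1.3347 + (15/56)·1.1589 + (1/8)·1.3788 = 1.1140 bits

I(X;Y) = H(X) - H(X|Y) = 1.3841 - 1.1140 = 0.2701 bits

Cross-check via I(X;Y) = H(X) + H(Y) - H(X,Y): computing H(Y) from the column sums and H(X,Y) from the 12 cells in the same way gives H(Y) = 1.9038 bits and H(X,Y) = 3.0178 bits, so
I(X;Y) = 1.3841 + 1.9038 - 3.0178 = 0.2701 bits ✓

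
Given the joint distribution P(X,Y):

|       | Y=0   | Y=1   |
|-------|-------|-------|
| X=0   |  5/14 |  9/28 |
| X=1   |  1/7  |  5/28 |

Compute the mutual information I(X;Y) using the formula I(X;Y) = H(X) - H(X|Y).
0.0042 bits

I(X;Y) = H(X) - H(X|Y)

Marginal of X (row sums):
  P(X=0) = 5/14 + 9/28 = 19/28
  P(X=1) = 1/7 + 5/28 = 9/28
H(X) = -[(19/28)·log₂(19/28) + (9/28)·log₂(9/28)]
  = 0.3796 + 0.5263 = 0.9059 bits

Marginal of Y (column sums):
  P(Y=0) = 5/14 + 1/7 = 1/2
  P(Y=1) = 9/28 + 5/28 = 1/2
H(X|Y) = Σ_y P(y)·H(X|Y=y):
  Y=0: P(Y=0) = 1/2, P(X|Y=0) = (5/7, 2/7) → H(X|Y=0) = 0.8631
  Y=1: P(Y=1) = 1/2, P(X|Y=1) = (9/14, 5/14) → H(X|Y=1) = 0.9403
H(X|Y) = (1/2)·0.8631 + (1/2)·0.9403 = 0.9017 bits

I(X;Y) = H(X) - H(X|Y) = 0.9059 - 0.9017 = 0.0042 bits

Cross-check via I(X;Y) = H(X) + H(Y) - H(X,Y): computing H(Y) from the column sums and H(X,Y) from the 4 cells in the same way gives H(Y) = 1.0000 bits and H(X,Y) = 1.9017 bits, so
I(X;Y) = 0.9059 + 1.0000 - 1.9017 = 0.0042 bits ✓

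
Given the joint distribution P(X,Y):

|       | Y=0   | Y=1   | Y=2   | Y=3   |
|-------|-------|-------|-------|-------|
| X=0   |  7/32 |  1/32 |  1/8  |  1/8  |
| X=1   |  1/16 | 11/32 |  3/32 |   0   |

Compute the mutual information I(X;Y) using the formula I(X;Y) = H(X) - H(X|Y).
0.4144 bits

I(X;Y) = H(X) - H(X|Y)

Marginal of X (row sums):
  P(X=0) = 7/32 + 1/32 + 1/8 + 1/8 = 1/2
  P(X=1) = 1/16 + 11/32 + 3/32 + 0 = 1/2
H(X) = -[(1/2)·log₂(1/2) + (1/2)·log₂(1/2)]
  = 0.5000 + 0.5000 = 1.0000 bits

Marginal of Y (column sums):
  P(Y=0) = 7/32 + 1/16 = 9/32
  P(Y=1) = 1/32 + 11/32 = 3/8
  P(Y=2) = 1/8 + 3/32 = 7/32
  P(Y=3) = 1/8 + 0 = 1/8
H(X|Y) = Σ_y P(y)·H(X|Y=y):
  Y=0: P(Y=0) = 9/32, P(X|Y=0) = (7/9, 2/9) → H(X|Y=0) = 0.7642
  Y=1: P(Y=1) = 3/8, P(X|Y=1) = (1/12, 11/12) → H(X|Y=1) = 0.4138
  Y=2: P(Y=2) = 7/32, P(X|Y=2) = (4/7, 3/7) → H(X|Y=2) = 0.9852
  Y=3: P(Y=3) = 1/8, P(X|Y=3) = (1, 0) → H(X|Y=3) = 0.0000
H(X|Y) = (9/32)·0.7642 + (3/8)·0.4138 + (7/32)·0.9852 + (1/8)·0.0000 = 0.5856 bits

I(X;Y) = H(X) - H(X|Y) = 1.0000 - 0.5856 = 0.4144 bits

Cross-check via I(X;Y) = H(X) + H(Y) - H(X,Y): computing H(Y) from the column sums and H(X,Y) from the 8 cells in the same way gives H(Y) = 1.9000 bits and H(X,Y) = 2.4856 bits, so
I(X;Y) = 1.0000 + 1.9000 - 2.4856 = 0.4144 bits ✓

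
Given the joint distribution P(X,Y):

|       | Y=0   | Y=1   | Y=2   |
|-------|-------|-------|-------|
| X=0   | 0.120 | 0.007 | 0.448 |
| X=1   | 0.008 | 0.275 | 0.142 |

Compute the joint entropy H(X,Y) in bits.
1.9039 bits

H(X,Y) = -Σ_{x,y} P(x,y) log₂ P(x,y). Per-cell terms -P(x,y)·log₂P(x,y):
  X=0: 0.367067, 0.050109, 0.518976
  X=1: 0.055726, 0.512187, 0.399877
Sum of the 6 terms: H(X,Y) = 1.9039 bits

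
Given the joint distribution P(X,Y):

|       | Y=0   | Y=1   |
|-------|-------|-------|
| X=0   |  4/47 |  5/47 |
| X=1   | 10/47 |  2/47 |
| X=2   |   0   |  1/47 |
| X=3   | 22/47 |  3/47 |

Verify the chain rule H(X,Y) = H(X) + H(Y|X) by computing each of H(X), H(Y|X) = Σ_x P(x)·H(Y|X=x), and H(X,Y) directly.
H(X) = 1.5621 bits, H(Y|X) = 0.6373 bits, H(X,Y) = 2.1995 bits

Marginal of X (row sums):
  P(X=0) = 4/47 + 5/47 = 9/47
  P(X=1) = 10/47 + 2/47 = 12/47
  P(X=2) = 0 + 1/47 = 1/47
  P(X=3) = 22/47 + 3/47 = 25/47
H(X) = -[(9/47)·log₂(9/47) + (12/47)·log₂(12/47) + (1/47)·log₂(1/47) + (25/47)·log₂(25/47)]
  = 0.456638 + 0.502883 + 0.118183 + 0.484432 = 1.5621 bits

H(Y|X) = Σ_x P(x)·H(Y|X=x):
  X=0: P(X=0) = 9/47, P(Y|X=0) = (4/9, 5/9) → H(Y|X=0) = 0.991076
  X=1: P(X=1) = 12/47, P(Y|X=1) = (5/6, 1/6) → H(Y|X=1) = 0.650022
  X=2: P(X=2) = 1/47, P(Y|X=2) = (0, 1) → H(Y|X=2) = 0.000000
  X=3: P(X=3) = 25/47, P(Y|X=3) = (22/25, 3/25) → H(Y|X=3) = 0.529361
H(Y|X) = (9/47)·0.991076 + (12/47)·0.650022 + (1/47)·0.000000 + (25/47)·0.529361 = 0.6373 bits

H(X,Y) = -Σ_{x,y} P(x,y) log₂ P(x,y). Per-cell terms -P(x,y)·log₂P(x,y):
  X=0: 0.302518, 0.343900
  X=1: 0.475034, 0.193812
  X=2: 0.000000, 0.118183
  X=3: 0.512627, 0.253380
  (cells with P = 0 contribute 0)
Sum of the 8 terms: H(X,Y) = 2.1995 bits

Chain rule check:
  H(X) + H(Y|X) = 1.5621 + 0.6373 = 2.1994 bits
  H(X,Y) = 2.1995 bits
✓ Chain rule verified (Δ = 0.0001 is 4-dp rounding noise: each of the three values was rounded independently).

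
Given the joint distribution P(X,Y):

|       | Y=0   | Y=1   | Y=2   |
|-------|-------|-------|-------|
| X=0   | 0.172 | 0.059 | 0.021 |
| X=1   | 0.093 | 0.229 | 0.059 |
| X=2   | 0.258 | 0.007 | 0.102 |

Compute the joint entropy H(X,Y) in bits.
2.7316 bits

H(X,Y) = -Σ_{x,y} P(x,y) log₂ P(x,y). Per-cell terms -P(x,y)·log₂P(x,y):
  X=0: 0.4368, 0.2409, 0.1170
  X=1: 0.3187, 0.4870, 0.2409
  X=2: 0.5043, 0.0501, 0.3359
Sum of the 9 terms: H(X,Y) = 2.7316 bits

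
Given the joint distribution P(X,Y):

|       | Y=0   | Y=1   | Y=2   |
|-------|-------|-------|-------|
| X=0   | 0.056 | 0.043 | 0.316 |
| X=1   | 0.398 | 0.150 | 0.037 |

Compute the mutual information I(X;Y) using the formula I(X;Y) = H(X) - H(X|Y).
0.4158 bits

I(X;Y) = H(X) - H(X|Y)

Marginal of X (row sums):
  P(X=0) = 0.056 + 0.043 + 0.316 = 0.415
  P(X=1) = 0.398 + 0.150 + 0.037 = 0.585
H(X) = -[0.415·log₂(0.415) + 0.585·log₂(0.585)]
  = 0.52656 + 0.45249 = 0.97905 bits

Marginal of Y (column sums):
  P(Y=0) = 0.056 + 0.398 = 0.454
  P(Y=1) = 0.043 + 0.150 = 0.193
  P(Y=2) = 0.316 + 0.037 = 0.353
H(X|Y) = Σ_y P(y)·H(X|Y=y):
  Y=0: P(Y=0) = 0.454, P(X|Y=0) = (28/227, 199/227) → H(X|Y=0) = 0.53891
  Y=1: P(Y=1) = 0.193, P(X|Y=1) = (43/193, 150/193) → H(X|Y=1) = 0.76524
  Y=2: P(Y=2) = 0.353, P(X|Y=2) = (316/353, 37/353) → H(X|Y=2) = 0.48408
H(X|Y) = 0.454·0.53891 + 0.193·0.76524 + 0.353·0.48408 = 0.56324 bits

I(X;Y) = H(X) - H(X|Y) = 0.97905 - 0.56324 = 0.4158 bits

Cross-check via I(X;Y) = H(X) + H(Y) - H(X,Y): computing H(Y) from the column sums and H(X,Y) from the 6 cells in the same way gives H(Y) = 1.50556 bits and H(X,Y) = 2.06880 bits, so
I(X;Y) = 0.97905 + 1.50556 - 2.06880 = 0.4158 bits ✓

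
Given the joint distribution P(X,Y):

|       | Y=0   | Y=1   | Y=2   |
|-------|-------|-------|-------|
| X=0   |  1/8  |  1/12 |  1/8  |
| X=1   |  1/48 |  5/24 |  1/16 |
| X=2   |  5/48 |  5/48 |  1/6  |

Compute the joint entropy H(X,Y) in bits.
2.9972 bits

H(X,Y) = -Σ_{x,y} P(x,y) log₂ P(x,y). Per-cell terms -P(x,y)·log₂P(x,y):
  X=0: 0.3750, 0.2987, 0.3750
  X=1: 0.1164, 0.4715, 0.2500
  X=2: 0.3399, 0.3399, 0.4308
Sum of the 9 terms: H(X,Y) = 2.9972 bits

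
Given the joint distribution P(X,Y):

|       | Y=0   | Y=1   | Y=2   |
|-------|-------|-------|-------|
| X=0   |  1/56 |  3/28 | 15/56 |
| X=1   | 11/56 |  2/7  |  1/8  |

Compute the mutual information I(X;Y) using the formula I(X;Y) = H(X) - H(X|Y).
0.1913 bits

I(X;Y) = H(X) - H(X|Y)

Marginal of X (row sums):
  P(X=0) = 1/56 + 3/28 + 15/56 = 11/28
  P(X=1) = 11/56 + 2/7 + 1/8 = 17/28
H(X) = -[(11/28)·log₂(11/28) + (17/28)·log₂(17/28)]
  = 0.5295 + 0.4371 = 0.9666 bits

Marginal of Y (column sums):
  P(Y=0) = 1/56 + 11/56 = 3/14
  P(Y=1) = 3/28 + 2/7 = 11/28
  P(Y=2) = 15/56 + 1/8 = 11/28
H(X|Y) = Σ_y P(y)·H(X|Y=y):
  Y=0: P(Y=0) = 3/14, P(X|Y=0) = (1/12, 11/12) → H(X|Y=0) = 0.4138
  Y=1: P(Y=1) = 11/28, P(X|Y=1) = (3/11, 8/11) → H(X|Y=1) = 0.8454
  Y=2: P(Y=2) = 11/28, P(X|Y=2) = (15/22, 7/22) → H(X|Y=2) = 0.9024
H(X|Y) = (3/14)·0.4138 + (11/28)·0.8454 + (11/28)·0.9024 = 0.7753 bits

I(X;Y) = H(X) - H(X|Y) = 0.9666 - 0.7753 = 0.1913 bits

Cross-check via I(X;Y) = H(X) + H(Y) - H(X,Y): computing H(Y) from the column sums and H(X,Y) from the 6 cells in the same way gives H(Y) = 1.5353 bits and H(X,Y) = 2.3106 bits, so
I(X;Y) = 0.9666 + 1.5353 - 2.3106 = 0.1913 bits ✓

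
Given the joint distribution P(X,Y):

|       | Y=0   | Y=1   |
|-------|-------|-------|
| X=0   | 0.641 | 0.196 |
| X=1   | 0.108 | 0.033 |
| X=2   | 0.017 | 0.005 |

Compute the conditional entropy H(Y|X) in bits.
0.7849 bits

H(Y|X) = H(X,Y) - H(X)

H(X,Y) = -Σ_{x,y} P(x,y) log₂ P(x,y). Per-cell terms -P(x,y)·log₂P(x,y):
  X=0: 0.4113, 0.4608
  X=1: 0.3468, 0.1624
  X=2: 0.0999, 0.0382
Sum of the 6 terms: H(X,Y) = 1.5194 bits

Marginal of X (row sums):
  P(X=0) = 0.641 + 0.196 = 0.837
  P(X=1) = 0.108 + 0.033 = 0.141
  P(X=2) = 0.017 + 0.005 = 0.022
H(X) = -[0.837·log₂(0.837) + 0.141·log₂(0.141) + 0.022·log₂(0.022)]
  = 0.2149 + 0.3985 + 0.1211 = 0.7345 bits

H(Y|X) = H(X,Y) - H(X) = 1.5194 - 0.7345 = 0.7849 bits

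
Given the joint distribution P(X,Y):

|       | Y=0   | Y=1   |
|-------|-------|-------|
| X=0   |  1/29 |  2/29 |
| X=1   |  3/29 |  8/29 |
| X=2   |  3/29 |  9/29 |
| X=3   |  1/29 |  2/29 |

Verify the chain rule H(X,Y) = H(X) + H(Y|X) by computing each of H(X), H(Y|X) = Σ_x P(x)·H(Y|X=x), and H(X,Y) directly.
H(X) = 1.7344 bits, H(Y|X) = 0.8463 bits, H(X,Y) = 2.5808 bits

Marginal of X (row sums):
  P(X=0) = 1/29 + 2/29 = 3/29
  P(X=1) = 3/29 + 8/29 = 11/29
  P(X=2) = 3/29 + 9/29 = 12/29
  P(X=3) = 1/29 + 2/29 = 3/29
H(X) = -[(3/29)·log₂(3/29) + (11/29)·log₂(11/29) + (12/29)·log₂(12/29) + (3/29)·log₂(3/29)]
  = 0.33859 + 0.53048 + 0.52677 + 0.33859 = 1.7344 bits

H(Y|X) = Σ_x P(x)·H(Y|X=x):
  X=0: P(X=0) = 3/29, P(Y|X=0) = (1/3, 2/3) → H(Y|X=0) = 0.91830
  X=1: P(X=1) = 11/29, P(Y|X=1) = (3/11, 8/11) → H(Y|X=1) = 0.84535
  X=2: P(X=2) = 12/29, P(Y|X=2) = (1/4, 3/4) → H(Y|X=2) = 0.81128
  X=3: P(X=3) = 3/29, P(Y|X=3) = (1/3, 2/3) → H(Y|X=3) = 0.91830
H(Y|X) = (3/29)·0.91830 + (11/29)·0.84535 + (12/29)·0.81128 + (3/29)·0.91830 = 0.8463 bits

H(X,Y) = -Σ_{x,y} P(x,y) log₂ P(x,y). Per-cell terms -P(x,y)·log₂P(x,y):
  X=0: 0.16752, 0.26607
  X=1: 0.33859, 0.51255
  X=2: 0.33859, 0.52388
  X=3: 0.16752, 0.26607
Sum of the 8 terms: H(X,Y) = 2.5808 bits

Chain rule check:
  H(X) + H(Y|X) = 1.7344 + 0.8463 = 2.5807 bits
  H(X,Y) = 2.5808 bits
✓ Chain rule verified (Δ = 0.0001 is 4-dp rounding noise: each of the three values was rounded independently).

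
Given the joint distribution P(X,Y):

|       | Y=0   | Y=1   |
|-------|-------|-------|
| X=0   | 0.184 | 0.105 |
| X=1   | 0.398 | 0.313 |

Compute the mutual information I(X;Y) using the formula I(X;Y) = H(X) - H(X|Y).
0.0036 bits

I(X;Y) = H(X) - H(X|Y)

Marginal of X (row sums):
  P(X=0) = 0.184 + 0.105 = 0.289
  P(X=1) = 0.398 + 0.313 = 0.711
H(X) = -[0.289·log₂(0.289) + 0.711·log₂(0.711)]
  = 0.51756 + 0.34987 = 0.8674 bits

Marginal of Y (column sums):
  P(Y=0) = 0.184 + 0.398 = 0.582
  P(Y=1) = 0.105 + 0.313 = 0.418
H(X|Y) = Σ_y P(y)·H(X|Y=y):
  Y=0: P(Y=0) = 0.582, P(X|Y=0) = (92/291, 199/291) → H(X|Y=0) = 0.90015
  Y=1: P(Y=1) = 0.418, P(X|Y=1) = (105/418, 313/418) → H(X|Y=1) = 0.81317
H(X|Y) = 0.582·0.90015 + 0.418·0.81317 = 0.8638 bits

I(X;Y) = H(X) - H(X|Y) = 0.8674 - 0.8638 = 0.0036 bits

Cross-check via I(X;Y) = H(X) + H(Y) - H(X,Y): computing H(Y) from the column sums and H(X,Y) from the 4 cells in the same way gives H(Y) = 0.9805 bits and H(X,Y) = 1.8443 bits, so
I(X;Y) = 0.8674 + 0.9805 - 1.8443 = 0.0036 bits ✓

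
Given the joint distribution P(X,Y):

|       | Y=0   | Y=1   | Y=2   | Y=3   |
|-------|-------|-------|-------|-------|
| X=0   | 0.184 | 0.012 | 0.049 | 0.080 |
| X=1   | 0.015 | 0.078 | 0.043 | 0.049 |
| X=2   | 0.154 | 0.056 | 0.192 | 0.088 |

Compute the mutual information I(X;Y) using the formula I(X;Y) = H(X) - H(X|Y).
0.1801 bits

I(X;Y) = H(X) - H(X|Y)

Marginal of X (row sums):
  P(X=0) = 0.184 + 0.012 + 0.049 + 0.080 = 0.325
  P(X=1) = 0.015 + 0.078 + 0.043 + 0.049 = 0.185
  P(X=2) = 0.154 + 0.056 + 0.192 + 0.088 = 0.490
H(X) = -[0.325·log₂(0.325) + 0.185·log₂(0.185) + 0.490·log₂(0.490)]
  = 0.52698 + 0.45036 + 0.50428 = 1.4816 bits

Marginal of Y (column sums):
  P(Y=0) = 0.184 + 0.015 + 0.154 = 0.353
  P(Y=1) = 0.012 + 0.078 + 0.056 = 0.146
  P(Y=2) = 0.049 + 0.043 + 0.192 = 0.284
  P(Y=3) = 0.080 + 0.049 + 0.088 = 0.217
H(X|Y) = Σ_y P(y)·H(X|Y=y):
  Y=0: P(Y=0) = 0.353, P(X|Y=0) = (184/353, 15/353, 154/353) → H(X|Y=0) = 1.20567
  Y=1: P(Y=1) = 0.146, P(X|Y=1) = (6/73, 39/73, 28/73) → H(X|Y=1) = 1.30974
  Y=2: P(Y=2) = 0.284, P(X|Y=2) = (49/284, 43/284, 48/71) → H(X|Y=2) = 1.23157
  Y=3: P(Y=3) = 0.217, P(X|Y=3) = (80/217, 7/31, 88/217) → H(X|Y=3) = 1.54356
H(X|Y) = 0.353·1.20567 + 0.146·1.30974 + 0.284·1.23157 + 0.217·1.54356 = 1.3015 bits

I(X;Y) = H(X) - H(X|Y) = 1.4816 - 1.3015 = 0.1801 bits

Cross-check via I(X;Y) = H(X) + H(Y) - H(X,Y): computing H(Y) from the column sums and H(X,Y) from the 12 cells in the same way gives H(Y) = 1.9297 bits and H(X,Y) = 3.2312 bits, so
I(X;Y) = 1.4816 + 1.9297 - 3.2312 = 0.1801 bits ✓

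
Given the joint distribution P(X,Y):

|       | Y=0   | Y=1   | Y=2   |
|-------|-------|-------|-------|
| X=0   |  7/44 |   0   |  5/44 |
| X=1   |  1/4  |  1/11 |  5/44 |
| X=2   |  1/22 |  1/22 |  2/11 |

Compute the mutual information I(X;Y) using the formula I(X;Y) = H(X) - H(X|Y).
0.1740 bits

I(X;Y) = H(X) - H(X|Y)

Marginal of X (row sums):
  P(X=0) = 7/44 + 0 + 5/44 = 3/11
  P(X=1) = 1/4 + 1/11 + 5/44 = 5/11
  P(X=2) = 1/22 + 1/22 + 2/11 = 3/11
H(X) = -[(3/11)·log₂(3/11) + (5/11)·log₂(5/11) + (3/11)·log₂(3/11)]
  = 0.511219 + 0.517047 + 0.511219 = 1.539485 bits

Marginal of Y (column sums):
  P(Y=0) = 7/44 + 1/4 + 1/22 = 5/11
  P(Y=1) = 0 + 1/11 + 1/22 = 3/22
  P(Y=2) = 5/44 + 5/44 + 2/11 = 9/22
H(X|Y) = Σ_y P(y)·H(X|Y=y):
  Y=0: P(Y=0) = 5/11, P(X|Y=0) = (7/20, 11/20, 1/10) → H(X|Y=0) = 1.336666
  Y=1: P(Y=1) = 3/22, P(X|Y=1) = (0, 2/3, 1/3) → H(X|Y=1) = 0.918296
  Y=2: P(Y=2) = 9/22, P(X|Y=2) = (5/18, 5/18, 4/9) → H(X|Y=2) = 1.546632
H(X|Y) = (5/11)·1.336666 + (3/22)·0.918296 + (9/22)·1.546632 = 1.365511 bits

I(X;Y) = H(X) - H(X|Y) = 1.539485 - 1.365511 = 0.1740 bits

Cross-check via I(X;Y) = H(X) + H(Y) - H(X,Y): computing H(Y) from the column sums and H(X,Y) from the 9 cells in the same way gives H(Y) = 1.436546 bits and H(X,Y) = 2.802056 bits, so
I(X;Y) = 1.539485 + 1.436546 - 2.802056 = 0.1740 bits ✓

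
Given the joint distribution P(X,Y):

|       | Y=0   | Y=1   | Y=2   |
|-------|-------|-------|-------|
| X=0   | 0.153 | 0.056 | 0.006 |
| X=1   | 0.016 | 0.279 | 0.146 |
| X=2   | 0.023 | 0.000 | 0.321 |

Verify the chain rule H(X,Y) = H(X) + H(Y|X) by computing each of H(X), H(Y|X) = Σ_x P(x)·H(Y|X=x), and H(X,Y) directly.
H(X) = 1.5273 bits, H(Y|X) = 0.8302 bits, H(X,Y) = 2.3575 bits

Marginal of X (row sums):
  P(X=0) = 0.153 + 0.056 + 0.006 = 0.215
  P(X=1) = 0.016 + 0.279 + 0.146 = 0.441
  P(X=2) = 0.023 + 0.000 + 0.321 = 0.344
H(X) = -[0.215·log₂(0.215) + 0.441·log₂(0.441) + 0.344·log₂(0.344)]
  = 0.476782 + 0.520887 + 0.529595 = 1.5273 bits

H(Y|X) = Σ_x P(x)·H(Y|X=x):
  X=0: P(X=0) = 0.215, P(Y|X=0) = (153/215, 56/215, 6/215) → H(Y|X=0) = 0.998881
  X=1: P(X=1) = 0.441, P(Y|X=1) = (16/441, 31/49, 146/441) → H(Y|X=1) = 1.119455
  X=2: P(X=2) = 0.344, P(Y|X=2) = (23/344, 0, 321/344) → H(Y|X=2) = 0.354097
H(Y|X) = 0.215·0.998881 + 0.441·1.119455 + 0.344·0.354097 = 0.8302 bits

H(X,Y) = -Σ_{x,y} P(x,y) log₂ P(x,y). Per-cell terms -P(x,y)·log₂P(x,y):
  X=0: 0.414385, 0.232872, 0.044285
  X=1: 0.095453, 0.513824, 0.405290
  X=2: 0.125171, 0.000000, 0.526233
  (cells with P = 0 contribute 0)
Sum of the 9 terms: H(X,Y) = 2.3575 bits

Chain rule check:
  H(X) + H(Y|X) = 1.5273 + 0.8302 = 2.3575 bits
  H(X,Y) = 2.3575 bits
✓ Chain rule verified.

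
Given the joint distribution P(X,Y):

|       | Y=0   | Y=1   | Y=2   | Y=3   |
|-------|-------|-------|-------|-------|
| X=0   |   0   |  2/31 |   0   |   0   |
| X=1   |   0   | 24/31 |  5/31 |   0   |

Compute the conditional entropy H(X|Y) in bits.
0.3281 bits

H(X|Y) = H(X,Y) - H(Y)

H(X,Y) = -Σ_{x,y} P(x,y) log₂ P(x,y). Per-cell terms -P(x,y)·log₂P(x,y):
  X=0: 0.00000, 0.25511, 0.00000, 0.00000
  X=1: 0.00000, 0.28586, 0.42456, 0.00000
  (cells with P = 0 contribute 0)
Sum of the 8 terms: H(X,Y) = 0.9655 bits

Marginal of Y (column sums):
  P(Y=0) = 0 + 0 = 0
  P(Y=1) = 2/31 + 24/31 = 26/31
  P(Y=2) = 0 + 5/31 = 5/31
  P(Y=3) = 0 + 0 = 0
H(Y) = -[(26/31)·log₂(26/31) + (5/31)·log₂(5/31)]   (outcomes with P = 0 contribute 0)
  = 0.21283 + 0.42456 = 0.6374 bits

H(X|Y) = H(X,Y) - H(Y) = 0.9655 - 0.6374 = 0.3281 bits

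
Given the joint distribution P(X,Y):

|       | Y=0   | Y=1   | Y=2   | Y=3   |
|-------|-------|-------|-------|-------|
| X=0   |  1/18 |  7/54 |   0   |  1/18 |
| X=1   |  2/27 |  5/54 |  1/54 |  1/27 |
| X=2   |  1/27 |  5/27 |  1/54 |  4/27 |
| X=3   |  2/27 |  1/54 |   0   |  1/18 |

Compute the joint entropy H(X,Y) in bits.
3.4818 bits

H(X,Y) = -Σ_{x,y} P(x,y) log₂ P(x,y). Per-cell terms -P(x,y)·log₂P(x,y):
  X=0: 0.23166, 0.38209, 0.00000, 0.23166
  X=1: 0.27814, 0.31787, 0.10657, 0.17611
  X=2: 0.17611, 0.45055, 0.10657, 0.40813
  X=3: 0.27814, 0.10657, 0.00000, 0.23166
  (cells with P = 0 contribute 0)
Sum of the 16 terms: H(X,Y) = 3.4818 bits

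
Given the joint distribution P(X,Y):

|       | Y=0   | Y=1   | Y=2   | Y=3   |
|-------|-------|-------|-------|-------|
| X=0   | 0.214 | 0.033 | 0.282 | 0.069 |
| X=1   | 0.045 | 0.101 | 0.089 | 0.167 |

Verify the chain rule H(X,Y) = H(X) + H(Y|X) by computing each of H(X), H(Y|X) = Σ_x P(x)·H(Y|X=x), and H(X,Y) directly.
H(X) = 0.9721 bits, H(Y|X) = 1.7247 bits, H(X,Y) = 2.6968 bits

Marginal of X (row sums):
  P(X=0) = 0.214 + 0.033 + 0.282 + 0.069 = 0.598
  P(X=1) = 0.045 + 0.101 + 0.089 + 0.167 = 0.402
H(X) = -[0.598·log₂(0.598) + 0.402·log₂(0.402)]
  = 0.4436 + 0.5285 = 0.9721 bits

H(Y|X) = Σ_x P(x)·H(Y|X=x):
  X=0: P(X=0) = 0.598, P(Y|X=0) = (107/299, 33/598, 141/299, 3/26) → H(Y|X=0) = 1.6321
  X=1: P(X=1) = 0.402, P(Y|X=1) = (15/134, 101/402, 89/402, 167/402) → H(Y|X=1) = 1.8624
H(Y|X) = 0.598·1.6321 + 0.402·1.8624 = 1.7247 bits

H(X,Y) = -Σ_{x,y} P(x,y) log₂ P(x,y). Per-cell terms -P(x,y)·log₂P(x,y):
  X=0: 0.4760, 0.1624, 0.5150, 0.2662
  X=1: 0.2013, 0.3341, 0.3106, 0.4312
Sum of the 8 terms: H(X,Y) = 2.6968 bits

Chain rule check:
  H(X) + H(Y|X) = 0.9721 + 1.7247 = 2.6968 bits
  H(X,Y) = 2.6968 bits
✓ Chain rule verified.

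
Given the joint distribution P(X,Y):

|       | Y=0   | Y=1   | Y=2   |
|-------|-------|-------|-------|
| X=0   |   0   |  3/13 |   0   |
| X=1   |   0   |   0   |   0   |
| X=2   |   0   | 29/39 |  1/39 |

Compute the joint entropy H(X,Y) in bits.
0.9415 bits

H(X,Y) = -Σ_{x,y} P(x,y) log₂ P(x,y). Per-cell terms -P(x,y)·log₂P(x,y):
  X=0: 0.0000, 0.4882, 0.0000
  X=1: 0.0000, 0.0000, 0.0000
  X=2: 0.0000, 0.3178, 0.1355
  (cells with P = 0 contribute 0)
Sum of the 9 terms: H(X,Y) = 0.9415 bits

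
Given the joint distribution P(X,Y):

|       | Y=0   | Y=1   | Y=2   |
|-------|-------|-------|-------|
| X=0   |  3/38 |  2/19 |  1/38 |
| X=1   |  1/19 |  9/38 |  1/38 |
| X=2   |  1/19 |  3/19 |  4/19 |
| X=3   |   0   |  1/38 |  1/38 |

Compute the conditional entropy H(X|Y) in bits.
1.5618 bits

H(X|Y) = H(X,Y) - H(Y)

H(X,Y) = -Σ_{x,y} P(x,y) log₂ P(x,y). Per-cell terms -P(x,y)·log₂P(x,y):
  X=0: 0.28918, 0.34189, 0.13810
  X=1: 0.22358, 0.49216, 0.13810
  X=2: 0.22358, 0.42047, 0.47325
  X=3: 0.00000, 0.13810, 0.13810
  (cells with P = 0 contribute 0)
Sum of the 12 terms: H(X,Y) = 3.0165 bits

Marginal of Y (column sums):
  P(Y=0) = 3/38 + 1/19 + 1/19 + 0 = 7/38
  P(Y=1) = 2/19 + 9/38 + 3/19 + 1/38 = 10/19
  P(Y=2) = 1/38 + 1/38 + 4/19 + 1/38 = 11/38
H(Y) = -[(7/38)·log₂(7/38) + (10/19)·log₂(10/19) + (11/38)·log₂(11/38)]
  = 0.44958 + 0.48737 + 0.51772 = 1.4547 bits

H(X|Y) = H(X,Y) - H(Y) = 3.0165 - 1.4547 = 1.5618 bits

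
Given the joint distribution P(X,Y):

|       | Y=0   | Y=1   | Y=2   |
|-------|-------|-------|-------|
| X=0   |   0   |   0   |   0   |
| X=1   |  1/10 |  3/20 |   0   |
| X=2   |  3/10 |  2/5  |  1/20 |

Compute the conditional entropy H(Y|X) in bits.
1.1974 bits

H(Y|X) = H(X,Y) - H(X)

H(X,Y) = -Σ_{x,y} P(x,y) log₂ P(x,y). Per-cell terms -P(x,y)·log₂P(x,y):
  X=0: 0.0000, 0.0000, 0.0000
  X=1: 0.3322, 0.4105, 0.0000
  X=2: 0.5211, 0.5288, 0.2161
  (cells with P = 0 contribute 0)
Sum of the 9 terms: H(X,Y) = 2.0087 bits

Marginal of X (row sums):
  P(X=0) = 0 + 0 + 0 = 0
  P(X=1) = 1/10 + 3/20 + 0 = 1/4
  P(X=2) = 3/10 + 2/5 + 1/20 = 3/4
H(X) = -[(1/4)·log₂(1/4) + (3/4)·log₂(3/4)]   (outcomes with P = 0 contribute 0)
  = 0.5000 + 0.3113 = 0.8113 bits

H(Y|X) = H(X,Y) - H(X) = 2.0087 - 0.8113 = 1.1974 bits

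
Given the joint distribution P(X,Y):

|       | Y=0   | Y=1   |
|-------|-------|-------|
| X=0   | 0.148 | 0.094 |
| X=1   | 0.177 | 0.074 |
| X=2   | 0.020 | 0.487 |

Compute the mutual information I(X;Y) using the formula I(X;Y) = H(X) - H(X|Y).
0.3551 bits

I(X;Y) = H(X) - H(X|Y)

Marginal of X (row sums):
  P(X=0) = 0.148 + 0.094 = 0.242
  P(X=1) = 0.177 + 0.074 = 0.251
  P(X=2) = 0.020 + 0.487 = 0.507
H(X) = -[0.242·log₂(0.242) + 0.251·log₂(0.251) + 0.507·log₂(0.507)]
  = 0.49535 + 0.50055 + 0.49683 = 1.4927 bits

Marginal of Y (column sums):
  P(Y=0) = 0.148 + 0.177 + 0.020 = 0.345
  P(Y=1) = 0.094 + 0.074 + 0.487 = 0.655
H(X|Y) = Σ_y P(y)·H(X|Y=y):
  Y=0: P(Y=0) = 0.345, P(X|Y=0) = (148/345, 59/115, 4/69) → H(X|Y=0) = 1.25595
  Y=1: P(Y=1) = 0.655, P(X|Y=1) = (94/655, 74/655, 487/655) → H(X|Y=1) = 1.07526
H(X|Y) = 0.345·1.25595 + 0.655·1.07526 = 1.1376 bits

I(X;Y) = H(X) - H(X|Y) = 1.4927 - 1.1376 = 0.3551 bits

Cross-check via I(X;Y) = H(X) + H(Y) - H(X,Y): computing H(Y) from the column sums and H(X,Y) from the 6 cells in the same way gives H(Y) = 0.9295 bits and H(X,Y) = 2.0671 bits, so
I(X;Y) = 1.4927 + 0.9295 - 2.0671 = 0.3551 bits ✓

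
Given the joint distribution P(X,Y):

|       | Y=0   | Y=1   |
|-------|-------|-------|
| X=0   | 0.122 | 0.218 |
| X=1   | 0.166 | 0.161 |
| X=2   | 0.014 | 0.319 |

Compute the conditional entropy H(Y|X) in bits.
0.7309 bits

H(Y|X) = H(X,Y) - H(X)

H(X,Y) = -Σ_{x,y} P(x,y) log₂ P(x,y). Per-cell terms -P(x,y)·log₂P(x,y):
  X=0: 0.3703, 0.4791
  X=1: 0.4301, 0.4242
  X=2: 0.0862, 0.5258
Sum of the 6 terms: H(X,Y) = 2.3157 bits

Marginal of X (row sums):
  P(X=0) = 0.122 + 0.218 = 0.340
  P(X=1) = 0.166 + 0.161 = 0.327
  P(X=2) = 0.014 + 0.319 = 0.333
H(X) = -[0.340·log₂(0.340) + 0.327·log₂(0.327) + 0.333·log₂(0.333)]
  = 0.5292 + 0.5273 + 0.5283 = 1.5848 bits

H(Y|X) = H(X,Y) - H(X) = 2.3157 - 1.5848 = 0.7309 bits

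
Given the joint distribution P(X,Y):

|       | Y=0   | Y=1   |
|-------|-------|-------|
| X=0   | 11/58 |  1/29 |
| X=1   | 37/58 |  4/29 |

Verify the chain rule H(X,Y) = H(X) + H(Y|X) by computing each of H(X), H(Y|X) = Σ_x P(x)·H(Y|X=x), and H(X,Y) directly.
H(X) = 0.7677 bits, H(Y|X) = 0.6627 bits, H(X,Y) = 1.4303 bits

Marginal of X (row sums):
  P(X=0) = 11/58 + 1/29 = 13/58
  P(X=1) = 37/58 + 4/29 = 45/58
H(X) = -[(13/58)·log₂(13/58) + (45/58)·log₂(45/58)]
  = 0.4836 + 0.2841 = 0.7677 bits

H(Y|X) = Σ_x P(x)·H(Y|X=x):
  X=0: P(X=0) = 13/58, P(Y|X=0) = (11/13, 2/13) → H(Y|X=0) = 0.6194
  X=1: P(X=1) = 45/58, P(Y|X=1) = (37/45, 8/45) → H(Y|X=1) = 0.6752
H(Y|X) = (13/58)·0.6194 + (45/58)·0.6752 = 0.6627 bits

H(X,Y) = -Σ_{x,y} P(x,y) log₂ P(x,y). Per-cell terms -P(x,y)·log₂P(x,y):
  X=0: 0.4549, 0.1675
  X=1: 0.4137, 0.3942
Sum of the 4 terms: H(X,Y) = 1.4303 bits

Chain rule check:
  H(X) + H(Y|X) = 0.7677 + 0.6627 = 1.4304 bits
  H(X,Y) = 1.4303 bits
✓ Chain rule verified (Δ = 0.0001 is 4-dp rounding noise: each of the three values was rounded independently).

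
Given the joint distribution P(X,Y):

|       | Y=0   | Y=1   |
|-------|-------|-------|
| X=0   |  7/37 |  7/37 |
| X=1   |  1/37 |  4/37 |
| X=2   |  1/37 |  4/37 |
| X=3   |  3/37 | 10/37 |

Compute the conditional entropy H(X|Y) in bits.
1.7794 bits

H(X|Y) = H(X,Y) - H(Y)

H(X,Y) = -Σ_{x,y} P(x,y) log₂ P(x,y). Per-cell terms -P(x,y)·log₂P(x,y):
  X=0: 0.454451, 0.454451
  X=1: 0.140796, 0.346968
  X=2: 0.140796, 0.346968
  X=3: 0.293878, 0.510142
Sum of the 8 terms: H(X,Y) = 2.68845 bits

Marginal of Y (column sums):
  P(Y=0) = 7/37 + 1/37 + 1/37 + 3/37 = 12/37
  P(Y=1) = 7/37 + 4/37 + 4/37 + 10/37 = 25/37
H(Y) = -[(12/37)·log₂(12/37) + (25/37)·log₂(25/37)]
  = 0.526862 + 0.382160 = 0.90902 bits

H(X|Y) = H(X,Y) - H(Y) = 2.68845 - 0.90902 = 1.7794 bits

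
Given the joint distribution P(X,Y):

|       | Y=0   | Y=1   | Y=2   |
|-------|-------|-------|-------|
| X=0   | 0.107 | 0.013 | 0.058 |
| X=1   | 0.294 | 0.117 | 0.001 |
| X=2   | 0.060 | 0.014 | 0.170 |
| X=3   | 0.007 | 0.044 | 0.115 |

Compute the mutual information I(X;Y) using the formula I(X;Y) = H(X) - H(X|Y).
0.4648 bits

I(X;Y) = H(X) - H(X|Y)

Marginal of X (row sums):
  P(X=0) = 0.107 + 0.013 + 0.058 = 0.178
  P(X=1) = 0.294 + 0.117 + 0.001 = 0.412
  P(X=2) = 0.060 + 0.014 + 0.170 = 0.244
  P(X=3) = 0.007 + 0.044 + 0.115 = 0.166
H(X) = -[0.178·log₂(0.178) + 0.412·log₂(0.412) + 0.244·log₂(0.244) + 0.166·log₂(0.166)]
  = 0.443229 + 0.527065 + 0.496551 + 0.430064 = 1.89691 bits

Marginal of Y (column sums):
  P(Y=0) = 0.107 + 0.294 + 0.060 + 0.007 = 0.468
  P(Y=1) = 0.013 + 0.117 + 0.014 + 0.044 = 0.188
  P(Y=2) = 0.058 + 0.001 + 0.170 + 0.115 = 0.344
H(X|Y) = Σ_y P(y)·H(X|Y=y):
  Y=0: P(Y=0) = 0.468, P(X|Y=0) = (107/468, 49/78, 5/39, 7/468) → H(X|Y=0) = 1.378686
  Y=1: P(Y=1) = 0.188, P(X|Y=1) = (13/188, 117/188, 7/94, 11/47) → H(X|Y=1) = 1.461736
  Y=2: P(Y=2) = 0.344, P(X|Y=2) = (29/172, 1/344, 85/172, 115/344) → H(X|Y=2) = 1.488501
H(X|Y) = 0.468·1.378686 + 0.188·1.461736 + 0.344·1.488501 = 1.43208 bits

I(X;Y) = H(X) - H(X|Y) = 1.89691 - 1.43208 = 0.4648 bits

Cross-check via I(X;Y) = H(X) + H(Y) - H(X,Y): computing H(Y) from the column sums and H(X,Y) from the 12 cells in the same way gives H(Y) = 1.49556 bits and H(X,Y) = 2.92763 bits, so
I(X;Y) = 1.89691 + 1.49556 - 2.92763 = 0.4648 bits ✓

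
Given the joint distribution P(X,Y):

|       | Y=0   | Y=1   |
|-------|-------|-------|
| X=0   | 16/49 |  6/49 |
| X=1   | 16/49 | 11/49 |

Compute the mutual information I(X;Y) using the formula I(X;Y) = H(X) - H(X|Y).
0.0144 bits

I(X;Y) = H(X) - H(X|Y)

Marginal of X (row sums):
  P(X=0) = 16/49 + 6/49 = 22/49
  P(X=1) = 16/49 + 11/49 = 27/49
H(X) = -[(22/49)·log₂(22/49) + (27/49)·log₂(27/49)]
  = 0.518696 + 0.473780 = 0.992476 bits

Marginal of Y (column sums):
  P(Y=0) = 16/49 + 16/49 = 32/49
  P(Y=1) = 6/49 + 11/49 = 17/49
H(X|Y) = Σ_y P(y)·H(X|Y=y):
  Y=0: P(Y=0) = 32/49, P(X|Y=0) = (1/2, 1/2) → H(X|Y=0) = 1.000000
  Y=1: P(Y=1) = 17/49, P(X|Y=1) = (6/17, 11/17) → H(X|Y=1) = 0.936667
H(X|Y) = (32/49)·1.000000 + (17/49)·0.936667 = 0.978027 bits

I(X;Y) = H(X) - H(X|Y) = 0.992476 - 0.978027 = 0.0144 bits

Cross-check via I(X;Y) = H(X) + H(Y) - H(X,Y): computing H(Y) from the column sums and H(X,Y) from the 4 cells in the same way gives H(Y) = 0.931304 bits and H(X,Y) = 1.909332 bits, so
I(X;Y) = 0.992476 + 0.931304 - 1.909332 = 0.0144 bits ✓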